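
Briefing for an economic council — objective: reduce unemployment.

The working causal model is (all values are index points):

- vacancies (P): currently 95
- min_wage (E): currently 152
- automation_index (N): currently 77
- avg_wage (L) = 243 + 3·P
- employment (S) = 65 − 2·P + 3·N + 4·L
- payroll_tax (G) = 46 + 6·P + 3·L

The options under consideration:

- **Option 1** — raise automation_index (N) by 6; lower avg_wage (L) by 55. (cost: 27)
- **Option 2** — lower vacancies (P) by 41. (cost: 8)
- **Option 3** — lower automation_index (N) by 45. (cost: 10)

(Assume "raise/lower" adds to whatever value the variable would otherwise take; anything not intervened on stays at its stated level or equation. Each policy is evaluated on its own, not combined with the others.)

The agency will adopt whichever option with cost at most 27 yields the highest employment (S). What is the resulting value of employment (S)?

2083

Option 1 (N + 6, L − 55):
  P = 95
  N = 77 + 6 = 83
  L = 243 + 3·95 (−55 from intervention) = 473
  S = 65 − 2·95 + 3·83 + 4·473 = 2016
Option 2 (P − 41):
  P = 95 − 41 = 54
  N = 77
  L = 243 + 3·54 = 405
  S = 65 − 2·54 + 3·77 + 4·405 = 1808
Option 3 (N − 45):
  P = 95
  N = 77 − 45 = 32
  L = 243 + 3·95 = 528
  S = 65 − 2·95 + 3·32 + 4·528 = 2083
Comparing — Option 1: S=2016, Option 2: S=1808, Option 3: S=2083. Highest is 2083 (Option 3).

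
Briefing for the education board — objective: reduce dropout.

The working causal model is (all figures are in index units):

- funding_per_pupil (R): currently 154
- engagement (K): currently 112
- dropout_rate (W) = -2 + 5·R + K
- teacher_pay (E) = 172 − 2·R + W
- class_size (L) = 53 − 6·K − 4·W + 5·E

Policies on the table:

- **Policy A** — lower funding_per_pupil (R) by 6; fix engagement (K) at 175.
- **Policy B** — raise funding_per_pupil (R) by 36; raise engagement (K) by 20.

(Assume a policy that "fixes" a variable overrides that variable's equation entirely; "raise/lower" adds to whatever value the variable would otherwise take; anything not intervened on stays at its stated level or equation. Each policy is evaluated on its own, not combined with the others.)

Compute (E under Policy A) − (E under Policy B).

Policy A (R − 6, K := 175):
  R = 154 − 6 = 148
  K = 175
  W = -2 + 5·148 + 175 = 913
  E = 172 − 2·148 + 913 = 789
Policy B (R + 36, K + 20):
  R = 154 + 36 = 190
  K = 112 + 20 = 132
  W = -2 + 5·190 + 132 = 1080
  E = 172 − 2·190 + 1080 = 872
E: 789 − 872 = -83

-83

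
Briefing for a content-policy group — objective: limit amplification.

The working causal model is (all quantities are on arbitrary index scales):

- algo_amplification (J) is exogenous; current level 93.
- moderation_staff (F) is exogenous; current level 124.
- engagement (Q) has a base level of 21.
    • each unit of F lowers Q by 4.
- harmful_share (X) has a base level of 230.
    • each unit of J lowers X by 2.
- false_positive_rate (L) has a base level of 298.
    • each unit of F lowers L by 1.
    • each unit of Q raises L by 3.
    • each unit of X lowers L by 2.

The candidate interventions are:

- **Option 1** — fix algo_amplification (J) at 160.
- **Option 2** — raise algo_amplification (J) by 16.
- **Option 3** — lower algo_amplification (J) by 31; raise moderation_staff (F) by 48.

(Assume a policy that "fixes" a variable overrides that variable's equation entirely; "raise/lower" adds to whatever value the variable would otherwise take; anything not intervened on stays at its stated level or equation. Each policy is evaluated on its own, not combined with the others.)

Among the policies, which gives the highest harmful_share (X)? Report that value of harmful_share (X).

Option 1 (J := 160):
  J = 160
  X = 230 − 2·160 = -90
Option 2 (J + 16):
  J = 93 + 16 = 109
  X = 230 − 2·109 = 12
Option 3 (J − 31, F + 48):
  J = 93 − 31 = 62
  X = 230 − 2·62 = 106
Comparing — Option 1: X=-90, Option 2: X=12, Option 3: X=106. Highest is 106 (Option 3).

106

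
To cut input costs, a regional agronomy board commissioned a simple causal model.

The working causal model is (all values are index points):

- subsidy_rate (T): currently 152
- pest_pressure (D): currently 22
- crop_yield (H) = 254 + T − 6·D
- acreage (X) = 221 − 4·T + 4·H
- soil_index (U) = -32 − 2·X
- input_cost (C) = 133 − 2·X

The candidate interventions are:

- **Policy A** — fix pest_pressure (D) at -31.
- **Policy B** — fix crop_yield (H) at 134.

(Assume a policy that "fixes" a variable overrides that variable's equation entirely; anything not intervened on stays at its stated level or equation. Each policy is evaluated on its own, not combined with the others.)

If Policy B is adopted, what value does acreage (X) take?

149

Policy B (H := 134):
  T = 152
  D = 22
  H = 134
  X = 221 − 4·152 + 4·134 = 149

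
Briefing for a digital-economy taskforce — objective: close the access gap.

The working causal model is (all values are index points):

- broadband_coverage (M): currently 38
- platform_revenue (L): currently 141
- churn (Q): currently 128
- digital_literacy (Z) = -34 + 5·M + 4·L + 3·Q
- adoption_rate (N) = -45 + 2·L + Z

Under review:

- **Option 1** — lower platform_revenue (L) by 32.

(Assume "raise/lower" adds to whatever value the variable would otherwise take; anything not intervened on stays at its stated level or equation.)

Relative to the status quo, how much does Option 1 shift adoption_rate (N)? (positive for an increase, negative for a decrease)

-192

Baseline:
  M = 38
  L = 141
  Q = 128
  Z = -34 + 5·38 + 4·141 + 3·128 = 1104
  N = -45 + 2·141 + 1104 = 1341
Option 1 (L − 32):
  M = 38
  L = 141 − 32 = 109
  Q = 128
  Z = -34 + 5·38 + 4·109 + 3·128 = 976
  N = -45 + 2·109 + 976 = 1149
Change in N: 1149 − 1341 = -192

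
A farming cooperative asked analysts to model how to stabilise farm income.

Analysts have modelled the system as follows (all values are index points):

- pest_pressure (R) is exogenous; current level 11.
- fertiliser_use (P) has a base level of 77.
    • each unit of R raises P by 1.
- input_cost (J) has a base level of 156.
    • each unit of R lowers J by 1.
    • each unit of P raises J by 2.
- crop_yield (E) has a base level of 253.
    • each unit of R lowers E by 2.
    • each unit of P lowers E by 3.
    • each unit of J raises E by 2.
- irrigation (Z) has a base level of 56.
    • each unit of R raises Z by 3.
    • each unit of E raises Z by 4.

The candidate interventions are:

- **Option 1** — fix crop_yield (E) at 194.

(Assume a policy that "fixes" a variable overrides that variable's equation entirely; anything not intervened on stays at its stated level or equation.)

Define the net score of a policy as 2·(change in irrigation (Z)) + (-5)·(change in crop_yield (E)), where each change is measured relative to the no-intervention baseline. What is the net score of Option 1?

Baseline:
  R = 11
  P = 77 + 11 = 88
  J = 156 − 11 + 2·88 = 321
  E = 253 − 2·11 − 3·88 + 2·321 = 609
  Z = 56 + 3·11 + 4·609 = 2525
Option 1 (E := 194):
  R = 11
  P = 77 + 11 = 88
  J = 156 − 11 + 2·88 = 321
  E = 194
  Z = 56 + 3·11 + 4·194 = 865
ΔZ = 865 − 2525 = -1660; ΔE = 194 − 609 = -415
Score = 2·(-1660) + (-5)·(-415) = -1245

-1245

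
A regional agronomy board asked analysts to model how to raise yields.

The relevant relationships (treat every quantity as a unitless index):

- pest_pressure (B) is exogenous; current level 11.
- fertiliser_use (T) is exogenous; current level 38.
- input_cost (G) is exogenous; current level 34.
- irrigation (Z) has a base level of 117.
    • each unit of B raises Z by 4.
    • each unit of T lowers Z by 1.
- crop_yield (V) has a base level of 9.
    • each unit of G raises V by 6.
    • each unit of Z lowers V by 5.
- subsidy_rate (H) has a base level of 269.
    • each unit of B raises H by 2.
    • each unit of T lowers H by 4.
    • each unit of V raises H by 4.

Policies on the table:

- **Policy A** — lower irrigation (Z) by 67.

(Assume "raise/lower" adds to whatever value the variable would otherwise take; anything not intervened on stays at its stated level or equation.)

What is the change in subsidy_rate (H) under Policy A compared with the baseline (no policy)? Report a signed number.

1340

Baseline:
  B = 11
  T = 38
  G = 34
  Z = 117 + 4·11 − 38 = 123
  V = 9 + 6·34 − 5·123 = -402
  H = 269 + 2·11 − 4·38 + 4·(-402) = -1469
Policy A (Z − 67):
  B = 11
  T = 38
  G = 34
  Z = 117 + 4·11 − 38 (−67 from intervention) = 56
  V = 9 + 6·34 − 5·56 = -67
  H = 269 + 2·11 − 4·38 + 4·(-67) = -129
Change in H: -129 − (-1469) = 1340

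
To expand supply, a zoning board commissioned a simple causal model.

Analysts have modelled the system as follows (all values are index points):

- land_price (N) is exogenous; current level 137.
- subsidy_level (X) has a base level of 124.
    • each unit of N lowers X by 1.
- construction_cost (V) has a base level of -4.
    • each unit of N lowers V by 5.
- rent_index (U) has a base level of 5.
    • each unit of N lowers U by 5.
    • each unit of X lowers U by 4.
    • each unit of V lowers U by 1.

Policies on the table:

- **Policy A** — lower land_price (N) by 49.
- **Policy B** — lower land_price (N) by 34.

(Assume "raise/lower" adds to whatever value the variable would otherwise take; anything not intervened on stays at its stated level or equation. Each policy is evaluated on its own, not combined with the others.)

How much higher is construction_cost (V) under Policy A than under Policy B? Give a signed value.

75

Policy A (N − 49):
  N = 137 − 49 = 88
  V = -4 − 5·88 = -444
Policy B (N − 34):
  N = 137 − 34 = 103
  V = -4 − 5·103 = -519
V: -444 − (-519) = 75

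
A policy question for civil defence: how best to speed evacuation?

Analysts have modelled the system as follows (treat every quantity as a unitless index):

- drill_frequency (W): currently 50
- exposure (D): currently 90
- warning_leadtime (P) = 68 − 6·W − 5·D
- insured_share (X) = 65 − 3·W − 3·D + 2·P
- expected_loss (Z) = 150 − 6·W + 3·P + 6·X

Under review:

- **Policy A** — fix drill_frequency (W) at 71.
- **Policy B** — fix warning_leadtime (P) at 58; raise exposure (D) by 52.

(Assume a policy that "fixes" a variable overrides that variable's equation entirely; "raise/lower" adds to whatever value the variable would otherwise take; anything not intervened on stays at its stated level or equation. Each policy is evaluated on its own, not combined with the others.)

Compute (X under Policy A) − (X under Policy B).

Policy A (W := 71):
  W = 71
  D = 90
  P = 68 − 6·71 − 5·90 = -808
  X = 65 − 3·71 − 3·90 + 2·(-808) = -2034
Policy B (P := 58, D + 52):
  W = 50
  D = 90 + 52 = 142
  P = 58
  X = 65 − 3·50 − 3·142 + 2·58 = -395
X: -2034 − (-395) = -1639

-1639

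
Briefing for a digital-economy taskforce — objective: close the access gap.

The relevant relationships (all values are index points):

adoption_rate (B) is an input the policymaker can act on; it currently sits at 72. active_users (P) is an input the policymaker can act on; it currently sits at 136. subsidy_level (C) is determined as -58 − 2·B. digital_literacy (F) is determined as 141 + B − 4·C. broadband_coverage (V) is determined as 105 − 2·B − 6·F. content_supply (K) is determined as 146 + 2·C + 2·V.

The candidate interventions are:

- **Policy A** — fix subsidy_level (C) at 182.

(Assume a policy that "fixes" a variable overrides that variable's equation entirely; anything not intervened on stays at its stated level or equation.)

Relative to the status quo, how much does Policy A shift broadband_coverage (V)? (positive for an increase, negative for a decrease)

Baseline:
  B = 72
  C = -58 − 2·72 = -202
  F = 141 + 72 − 4·(-202) = 1021
  V = 105 − 2·72 − 6·1021 = -6165
Policy A (C := 182):
  B = 72
  C = 182
  F = 141 + 72 − 4·182 = -515
  V = 105 − 2·72 − 6·(-515) = 3051
Change in V: 3051 − (-6165) = 9216

9216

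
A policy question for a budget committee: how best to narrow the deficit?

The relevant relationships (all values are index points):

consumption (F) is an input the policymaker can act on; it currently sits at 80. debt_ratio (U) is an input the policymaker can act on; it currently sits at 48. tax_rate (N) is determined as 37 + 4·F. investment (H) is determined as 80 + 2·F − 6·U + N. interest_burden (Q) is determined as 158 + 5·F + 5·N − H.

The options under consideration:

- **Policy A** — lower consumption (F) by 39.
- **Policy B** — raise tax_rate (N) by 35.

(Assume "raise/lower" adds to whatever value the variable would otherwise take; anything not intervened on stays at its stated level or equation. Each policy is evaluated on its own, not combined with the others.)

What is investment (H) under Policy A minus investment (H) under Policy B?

Policy A (F − 39):
  F = 80 − 39 = 41
  U = 48
  N = 37 + 4·41 = 201
  H = 80 + 2·41 − 6·48 + 201 = 75
Policy B (N + 35):
  F = 80
  U = 48
  N = 37 + 4·80 (+35 from intervention) = 392
  H = 80 + 2·80 − 6·48 + 392 = 344
H: 75 − 344 = -269

-269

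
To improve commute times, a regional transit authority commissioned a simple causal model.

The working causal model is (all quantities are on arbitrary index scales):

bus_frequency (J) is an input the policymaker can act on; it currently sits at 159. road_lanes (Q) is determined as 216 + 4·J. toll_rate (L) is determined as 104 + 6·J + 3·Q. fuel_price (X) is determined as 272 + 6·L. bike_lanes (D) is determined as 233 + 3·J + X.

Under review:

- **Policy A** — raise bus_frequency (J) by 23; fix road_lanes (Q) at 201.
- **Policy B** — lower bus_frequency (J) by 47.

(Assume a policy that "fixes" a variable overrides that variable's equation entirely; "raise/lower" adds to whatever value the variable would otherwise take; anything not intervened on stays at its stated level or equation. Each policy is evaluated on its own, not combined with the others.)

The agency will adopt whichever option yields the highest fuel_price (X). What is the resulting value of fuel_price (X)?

Policy A (J + 23, Q := 201):
  J = 159 + 23 = 182
  Q = 201
  L = 104 + 6·182 + 3·201 = 1799
  X = 272 + 6·1799 = 11066
Policy B (J − 47):
  J = 159 − 47 = 112
  Q = 216 + 4·112 = 664
  L = 104 + 6·112 + 3·664 = 2768
  X = 272 + 6·2768 = 16880
Comparing — Policy A: X=11066, Policy B: X=16880. Highest is 16880 (Policy B).

16880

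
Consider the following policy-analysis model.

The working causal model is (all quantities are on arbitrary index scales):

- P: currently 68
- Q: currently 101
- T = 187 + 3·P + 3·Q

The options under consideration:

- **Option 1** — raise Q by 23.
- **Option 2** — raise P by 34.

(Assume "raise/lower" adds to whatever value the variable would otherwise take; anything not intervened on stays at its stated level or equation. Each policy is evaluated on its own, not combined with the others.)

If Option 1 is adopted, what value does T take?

763

Option 1 (Q + 23):
  P = 68
  Q = 101 + 23 = 124
  T = 187 + 3·68 + 3·124 = 763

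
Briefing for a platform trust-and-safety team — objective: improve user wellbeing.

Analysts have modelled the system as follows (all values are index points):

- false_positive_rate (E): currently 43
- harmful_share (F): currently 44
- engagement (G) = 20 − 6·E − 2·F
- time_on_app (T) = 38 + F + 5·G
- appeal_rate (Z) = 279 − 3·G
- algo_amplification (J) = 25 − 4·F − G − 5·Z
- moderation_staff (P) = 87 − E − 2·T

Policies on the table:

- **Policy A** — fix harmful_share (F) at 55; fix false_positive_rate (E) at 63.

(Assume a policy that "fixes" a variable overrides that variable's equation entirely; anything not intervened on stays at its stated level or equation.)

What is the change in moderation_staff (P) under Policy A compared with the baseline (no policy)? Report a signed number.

Baseline:
  E = 43
  F = 44
  G = 20 − 6·43 − 2·44 = -326
  T = 38 + 44 + 5·(-326) = -1548
  P = 87 − 43 − 2·(-1548) = 3140
Policy A (F := 55, E := 63):
  E = 63
  F = 55
  G = 20 − 6·63 − 2·55 = -468
  T = 38 + 55 + 5·(-468) = -2247
  P = 87 − 63 − 2·(-2247) = 4518
Change in P: 4518 − 3140 = 1378

1378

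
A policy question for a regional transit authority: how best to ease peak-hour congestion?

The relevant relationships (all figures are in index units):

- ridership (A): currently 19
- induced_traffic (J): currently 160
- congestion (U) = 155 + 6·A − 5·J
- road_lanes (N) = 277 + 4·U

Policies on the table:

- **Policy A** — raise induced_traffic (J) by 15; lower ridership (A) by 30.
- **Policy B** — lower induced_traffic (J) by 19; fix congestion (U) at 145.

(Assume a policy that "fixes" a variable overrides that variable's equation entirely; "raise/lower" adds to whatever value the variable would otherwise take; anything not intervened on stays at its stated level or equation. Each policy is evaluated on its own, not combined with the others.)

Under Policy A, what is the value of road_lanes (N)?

Policy A (J + 15, A − 30):
  A = 19 − 30 = -11
  J = 160 + 15 = 175
  U = 155 + 6·(-11) − 5·175 = -786
  N = 277 + 4·(-786) = -2867

-2867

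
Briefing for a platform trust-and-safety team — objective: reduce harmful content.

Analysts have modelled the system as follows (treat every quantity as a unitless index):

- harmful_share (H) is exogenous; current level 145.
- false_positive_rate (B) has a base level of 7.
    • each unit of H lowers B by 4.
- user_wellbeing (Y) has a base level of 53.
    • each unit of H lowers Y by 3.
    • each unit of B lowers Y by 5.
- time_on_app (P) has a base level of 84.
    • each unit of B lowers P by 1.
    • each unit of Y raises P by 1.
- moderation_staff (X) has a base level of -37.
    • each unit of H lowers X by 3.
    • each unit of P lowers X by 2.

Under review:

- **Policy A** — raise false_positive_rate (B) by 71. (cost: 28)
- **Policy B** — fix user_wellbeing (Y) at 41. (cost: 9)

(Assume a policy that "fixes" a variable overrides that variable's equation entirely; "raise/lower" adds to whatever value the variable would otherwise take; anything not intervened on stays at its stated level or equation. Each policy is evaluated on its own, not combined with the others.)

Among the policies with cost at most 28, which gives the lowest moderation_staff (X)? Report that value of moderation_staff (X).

Policy A (B + 71):
  H = 145
  B = 7 − 4·145 (+71 from intervention) = -502
  Y = 53 − 3·145 − 5·(-502) = 2128
  P = 84 − (-502) + 2128 = 2714
  X = -37 − 3·145 − 2·2714 = -5900
Policy B (Y := 41):
  H = 145
  B = 7 − 4·145 = -573
  Y = 41
  P = 84 − (-573) + 41 = 698
  X = -37 − 3·145 − 2·698 = -1868
Comparing — Policy A: X=-5900, Policy B: X=-1868. Lowest is -5900 (Policy A).

-5900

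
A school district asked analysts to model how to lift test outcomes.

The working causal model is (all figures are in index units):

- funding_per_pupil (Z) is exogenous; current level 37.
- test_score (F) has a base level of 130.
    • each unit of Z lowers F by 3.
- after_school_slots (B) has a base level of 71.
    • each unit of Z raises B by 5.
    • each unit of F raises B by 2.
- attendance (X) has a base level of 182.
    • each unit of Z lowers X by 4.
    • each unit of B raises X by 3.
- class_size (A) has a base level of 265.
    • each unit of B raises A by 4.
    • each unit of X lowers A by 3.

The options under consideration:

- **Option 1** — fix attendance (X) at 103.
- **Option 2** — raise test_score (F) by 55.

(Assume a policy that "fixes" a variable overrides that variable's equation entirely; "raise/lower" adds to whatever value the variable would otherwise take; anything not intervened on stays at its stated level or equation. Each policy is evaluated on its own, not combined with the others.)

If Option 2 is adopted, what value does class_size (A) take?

-1857

Option 2 (F + 55):
  Z = 37
  F = 130 − 3·37 (+55 from intervention) = 74
  B = 71 + 5·37 + 2·74 = 404
  X = 182 − 4·37 + 3·404 = 1246
  A = 265 + 4·404 − 3·1246 = -1857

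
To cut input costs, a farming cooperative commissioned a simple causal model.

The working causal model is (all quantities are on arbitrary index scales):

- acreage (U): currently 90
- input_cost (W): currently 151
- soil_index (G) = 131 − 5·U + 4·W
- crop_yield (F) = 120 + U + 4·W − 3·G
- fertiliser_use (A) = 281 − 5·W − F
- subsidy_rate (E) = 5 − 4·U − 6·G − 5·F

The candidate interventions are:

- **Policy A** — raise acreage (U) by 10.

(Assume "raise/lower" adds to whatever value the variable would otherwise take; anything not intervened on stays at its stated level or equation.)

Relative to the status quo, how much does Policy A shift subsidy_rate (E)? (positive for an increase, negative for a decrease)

-540

Baseline:
  U = 90
  W = 151
  G = 131 − 5·90 + 4·151 = 285
  F = 120 + 90 + 4·151 − 3·285 = -41
  E = 5 − 4·90 − 6·285 − 5·(-41) = -1860
Policy A (U + 10):
  U = 90 + 10 = 100
  W = 151
  G = 131 − 5·100 + 4·151 = 235
  F = 120 + 100 + 4·151 − 3·235 = 119
  E = 5 − 4·100 − 6·235 − 5·119 = -2400
Change in E: -2400 − (-1860) = -540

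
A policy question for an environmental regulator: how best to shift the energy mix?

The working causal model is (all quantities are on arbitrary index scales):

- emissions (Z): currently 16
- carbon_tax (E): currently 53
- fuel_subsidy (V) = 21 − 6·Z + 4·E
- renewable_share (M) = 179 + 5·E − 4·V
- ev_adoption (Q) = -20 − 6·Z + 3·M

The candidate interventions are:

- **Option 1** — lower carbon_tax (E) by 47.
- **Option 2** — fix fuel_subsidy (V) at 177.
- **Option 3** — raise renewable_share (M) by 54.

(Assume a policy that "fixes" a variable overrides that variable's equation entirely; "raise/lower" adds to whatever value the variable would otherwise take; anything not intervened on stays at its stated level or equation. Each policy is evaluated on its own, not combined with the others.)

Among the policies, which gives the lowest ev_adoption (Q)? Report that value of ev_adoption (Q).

-908

Option 1 (E − 47):
  Z = 16
  E = 53 − 47 = 6
  V = 21 − 6·16 + 4·6 = -51
  M = 179 + 5·6 − 4·(-51) = 413
  Q = -20 − 6·16 + 3·413 = 1123
Option 2 (V := 177):
  Z = 16
  E = 53
  V = 177
  M = 179 + 5·53 − 4·177 = -264
  Q = -20 − 6·16 + 3·(-264) = -908
Option 3 (M + 54):
  Z = 16
  E = 53
  V = 21 − 6·16 + 4·53 = 137
  M = 179 + 5·53 − 4·137 (+54 from intervention) = -50
  Q = -20 − 6·16 + 3·(-50) = -266
Comparing — Option 1: Q=1123, Option 2: Q=-908, Option 3: Q=-266. Lowest is -908 (Option 2).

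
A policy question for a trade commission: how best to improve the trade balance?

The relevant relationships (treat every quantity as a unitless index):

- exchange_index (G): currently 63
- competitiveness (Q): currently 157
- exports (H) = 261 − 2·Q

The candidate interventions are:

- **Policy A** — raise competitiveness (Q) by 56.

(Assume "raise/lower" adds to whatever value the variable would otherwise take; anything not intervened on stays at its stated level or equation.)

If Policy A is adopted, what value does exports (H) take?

Policy A (Q + 56):
  Q = 157 + 56 = 213
  H = 261 − 2·213 = -165

-165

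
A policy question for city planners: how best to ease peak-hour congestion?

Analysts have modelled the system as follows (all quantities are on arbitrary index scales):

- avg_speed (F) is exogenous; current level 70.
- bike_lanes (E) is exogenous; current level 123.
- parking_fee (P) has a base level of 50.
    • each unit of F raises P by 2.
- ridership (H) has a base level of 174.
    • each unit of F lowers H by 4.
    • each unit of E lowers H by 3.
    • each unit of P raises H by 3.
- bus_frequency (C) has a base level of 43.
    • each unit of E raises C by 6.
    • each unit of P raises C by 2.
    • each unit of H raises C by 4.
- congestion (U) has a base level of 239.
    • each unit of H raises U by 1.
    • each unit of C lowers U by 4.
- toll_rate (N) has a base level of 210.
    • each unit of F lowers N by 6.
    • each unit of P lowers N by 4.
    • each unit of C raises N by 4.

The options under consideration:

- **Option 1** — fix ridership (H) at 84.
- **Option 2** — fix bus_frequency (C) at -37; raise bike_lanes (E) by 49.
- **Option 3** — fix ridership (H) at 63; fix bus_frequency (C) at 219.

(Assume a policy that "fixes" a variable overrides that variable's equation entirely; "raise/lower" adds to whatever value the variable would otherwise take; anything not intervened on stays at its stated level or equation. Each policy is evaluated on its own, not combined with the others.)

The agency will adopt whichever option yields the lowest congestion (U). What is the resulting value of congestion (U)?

Option 1 (H := 84):
  F = 70
  E = 123
  P = 50 + 2·70 = 190
  H = 84
  C = 43 + 6·123 + 2·190 + 4·84 = 1497
  U = 239 + 84 − 4·1497 = -5665
Option 2 (C := -37, E + 49):
  F = 70
  E = 123 + 49 = 172
  P = 50 + 2·70 = 190
  H = 174 − 4·70 − 3·172 + 3·190 = -52
  C = -37
  U = 239 + (-52) − 4·(-37) = 335
Option 3 (H := 63, C := 219):
  F = 70
  E = 123
  P = 50 + 2·70 = 190
  H = 63
  C = 219
  U = 239 + 63 − 4·219 = -574
Comparing — Option 1: U=-5665, Option 2: U=335, Option 3: U=-574. Lowest is -5665 (Option 1).

-5665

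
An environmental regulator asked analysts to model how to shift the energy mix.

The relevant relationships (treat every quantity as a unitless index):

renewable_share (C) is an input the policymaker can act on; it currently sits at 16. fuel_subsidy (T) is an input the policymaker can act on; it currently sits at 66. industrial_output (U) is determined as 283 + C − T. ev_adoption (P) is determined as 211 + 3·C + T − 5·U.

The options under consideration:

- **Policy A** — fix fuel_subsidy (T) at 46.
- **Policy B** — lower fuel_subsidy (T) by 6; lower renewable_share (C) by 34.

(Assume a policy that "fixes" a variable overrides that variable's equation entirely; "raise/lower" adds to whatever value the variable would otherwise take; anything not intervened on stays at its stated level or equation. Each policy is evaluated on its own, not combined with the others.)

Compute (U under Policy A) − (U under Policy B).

Policy A (T := 46):
  C = 16
  T = 46
  U = 283 + 16 − 46 = 253
Policy B (T − 6, C − 34):
  C = 16 − 34 = -18
  T = 66 − 6 = 60
  U = 283 + (-18) − 60 = 205
U: 253 − 205 = 48

48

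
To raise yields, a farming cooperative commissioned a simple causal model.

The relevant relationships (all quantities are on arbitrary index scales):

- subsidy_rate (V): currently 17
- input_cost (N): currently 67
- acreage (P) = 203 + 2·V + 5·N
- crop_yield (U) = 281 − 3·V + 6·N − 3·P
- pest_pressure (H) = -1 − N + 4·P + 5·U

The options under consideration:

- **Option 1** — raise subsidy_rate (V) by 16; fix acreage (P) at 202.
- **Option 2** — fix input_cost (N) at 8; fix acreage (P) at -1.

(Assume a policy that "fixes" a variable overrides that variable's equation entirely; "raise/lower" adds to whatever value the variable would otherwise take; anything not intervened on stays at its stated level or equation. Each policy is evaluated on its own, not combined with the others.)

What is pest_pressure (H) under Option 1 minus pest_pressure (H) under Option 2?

Option 1 (V + 16, P := 202):
  V = 17 + 16 = 33
  N = 67
  P = 202
  U = 281 − 3·33 + 6·67 − 3·202 = -22
  H = -1 − 67 + 4·202 + 5·(-22) = 630
Option 2 (N := 8, P := -1):
  V = 17
  N = 8
  P = -1
  U = 281 − 3·17 + 6·8 − 3·(-1) = 281
  H = -1 − 8 + 4·(-1) + 5·281 = 1392
H: 630 − 1392 = -762

-762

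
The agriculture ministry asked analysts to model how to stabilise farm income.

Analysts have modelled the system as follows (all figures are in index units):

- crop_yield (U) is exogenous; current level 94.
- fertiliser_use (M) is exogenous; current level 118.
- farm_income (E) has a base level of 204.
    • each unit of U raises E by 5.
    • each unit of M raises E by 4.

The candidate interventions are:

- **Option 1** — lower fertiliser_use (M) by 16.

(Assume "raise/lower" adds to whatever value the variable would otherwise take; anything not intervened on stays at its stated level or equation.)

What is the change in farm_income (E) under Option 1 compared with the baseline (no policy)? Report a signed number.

Baseline:
  U = 94
  M = 118
  E = 204 + 5·94 + 4·118 = 1146
Option 1 (M − 16):
  U = 94
  M = 118 − 16 = 102
  E = 204 + 5·94 + 4·102 = 1082
Change in E: 1082 − 1146 = -64

-64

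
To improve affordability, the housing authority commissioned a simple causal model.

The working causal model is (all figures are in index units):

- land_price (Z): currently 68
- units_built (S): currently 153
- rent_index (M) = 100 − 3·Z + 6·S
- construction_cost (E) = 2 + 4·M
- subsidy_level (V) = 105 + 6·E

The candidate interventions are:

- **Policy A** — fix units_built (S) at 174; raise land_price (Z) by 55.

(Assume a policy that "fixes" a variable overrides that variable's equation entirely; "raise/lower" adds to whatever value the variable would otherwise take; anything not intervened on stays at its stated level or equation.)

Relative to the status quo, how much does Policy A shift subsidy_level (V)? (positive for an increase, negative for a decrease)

Baseline:
  Z = 68
  S = 153
  M = 100 − 3·68 + 6·153 = 814
  E = 2 + 4·814 = 3258
  V = 105 + 6·3258 = 19653
Policy A (S := 174, Z + 55):
  Z = 68 + 55 = 123
  S = 174
  M = 100 − 3·123 + 6·174 = 775
  E = 2 + 4·775 = 3102
  V = 105 + 6·3102 = 18717
Change in V: 18717 − 19653 = -936

-936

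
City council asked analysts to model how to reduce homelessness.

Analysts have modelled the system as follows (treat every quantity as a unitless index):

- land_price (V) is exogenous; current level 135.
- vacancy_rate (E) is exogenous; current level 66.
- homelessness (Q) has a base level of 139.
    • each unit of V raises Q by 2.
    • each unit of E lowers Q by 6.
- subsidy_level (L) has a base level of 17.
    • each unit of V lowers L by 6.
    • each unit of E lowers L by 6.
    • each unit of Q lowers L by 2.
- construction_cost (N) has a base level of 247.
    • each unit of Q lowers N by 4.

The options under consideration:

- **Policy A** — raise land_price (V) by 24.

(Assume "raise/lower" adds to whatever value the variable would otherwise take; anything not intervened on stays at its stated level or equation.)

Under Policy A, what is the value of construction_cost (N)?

Policy A (V + 24):
  V = 135 + 24 = 159
  E = 66
  Q = 139 + 2·159 − 6·66 = 61
  N = 247 − 4·61 = 3

3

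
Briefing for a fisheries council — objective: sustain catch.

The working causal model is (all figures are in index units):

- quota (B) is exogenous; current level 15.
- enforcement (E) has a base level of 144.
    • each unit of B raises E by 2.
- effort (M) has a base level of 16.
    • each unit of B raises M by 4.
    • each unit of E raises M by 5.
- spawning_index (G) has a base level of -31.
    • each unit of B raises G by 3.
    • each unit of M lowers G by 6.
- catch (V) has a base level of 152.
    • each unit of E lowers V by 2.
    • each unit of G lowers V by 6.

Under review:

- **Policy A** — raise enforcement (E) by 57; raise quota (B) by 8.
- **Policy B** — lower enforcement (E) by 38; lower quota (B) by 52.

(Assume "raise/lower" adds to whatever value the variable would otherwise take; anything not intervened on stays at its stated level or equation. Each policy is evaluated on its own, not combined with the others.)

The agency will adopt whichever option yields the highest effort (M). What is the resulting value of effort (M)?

1343

Policy A (E + 57, B + 8):
  B = 15 + 8 = 23
  E = 144 + 2·23 (+57 from intervention) = 247
  M = 16 + 4·23 + 5·247 = 1343
Policy B (E − 38, B − 52):
  B = 15 − 52 = -37
  E = 144 + 2·(-37) (−38 from intervention) = 32
  M = 16 + 4·(-37) + 5·32 = 28
Comparing — Policy A: M=1343, Policy B: M=28. Highest is 1343 (Policy A).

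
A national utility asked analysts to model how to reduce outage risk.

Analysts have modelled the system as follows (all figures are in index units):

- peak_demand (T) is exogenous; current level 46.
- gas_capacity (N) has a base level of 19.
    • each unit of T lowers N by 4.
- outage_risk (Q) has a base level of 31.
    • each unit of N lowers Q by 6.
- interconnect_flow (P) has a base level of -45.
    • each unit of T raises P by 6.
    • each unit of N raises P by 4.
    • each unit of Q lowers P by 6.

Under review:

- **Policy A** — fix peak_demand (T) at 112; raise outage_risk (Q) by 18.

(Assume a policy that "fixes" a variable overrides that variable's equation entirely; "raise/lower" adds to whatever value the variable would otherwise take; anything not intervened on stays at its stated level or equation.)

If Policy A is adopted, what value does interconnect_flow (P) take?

-16827

Policy A (T := 112, Q + 18):
  T = 112
  N = 19 − 4·112 = -429
  Q = 31 − 6·(-429) (+18 from intervention) = 2623
  P = -45 + 6·112 + 4·(-429) − 6·2623 = -16827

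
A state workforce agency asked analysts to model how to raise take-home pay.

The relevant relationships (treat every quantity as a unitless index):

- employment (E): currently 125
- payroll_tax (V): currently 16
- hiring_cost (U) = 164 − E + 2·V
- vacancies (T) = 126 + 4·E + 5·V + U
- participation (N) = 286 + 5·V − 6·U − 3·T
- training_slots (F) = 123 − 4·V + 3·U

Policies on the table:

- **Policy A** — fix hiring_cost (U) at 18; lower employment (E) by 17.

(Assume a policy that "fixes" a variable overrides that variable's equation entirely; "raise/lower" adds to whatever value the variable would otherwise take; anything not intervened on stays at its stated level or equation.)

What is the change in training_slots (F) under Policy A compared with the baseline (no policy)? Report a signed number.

Baseline:
  E = 125
  V = 16
  U = 164 − 125 + 2·16 = 71
  F = 123 − 4·16 + 3·71 = 272
Policy A (U := 18, E − 17):
  E = 125 − 17 = 108
  V = 16
  U = 18
  F = 123 − 4·16 + 3·18 = 113
Change in F: 113 − 272 = -159

-159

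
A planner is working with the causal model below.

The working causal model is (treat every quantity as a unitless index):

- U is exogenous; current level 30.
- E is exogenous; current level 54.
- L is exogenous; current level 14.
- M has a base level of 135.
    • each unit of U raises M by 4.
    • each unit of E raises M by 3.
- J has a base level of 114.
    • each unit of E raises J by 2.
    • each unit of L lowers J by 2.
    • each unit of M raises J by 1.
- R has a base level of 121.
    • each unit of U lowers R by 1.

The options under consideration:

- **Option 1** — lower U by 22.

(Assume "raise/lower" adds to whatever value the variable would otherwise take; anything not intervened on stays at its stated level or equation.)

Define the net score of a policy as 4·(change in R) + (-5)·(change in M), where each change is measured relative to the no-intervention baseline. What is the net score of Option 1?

Baseline:
  U = 30
  E = 54
  M = 135 + 4·30 + 3·54 = 417
  R = 121 − 30 = 91
Option 1 (U − 22):
  U = 30 − 22 = 8
  E = 54
  M = 135 + 4·8 + 3·54 = 329
  R = 121 − 8 = 113
ΔR = 113 − 91 = 22; ΔM = 329 − 417 = -88
Score = 4·22 + (-5)·(-88) = 528

528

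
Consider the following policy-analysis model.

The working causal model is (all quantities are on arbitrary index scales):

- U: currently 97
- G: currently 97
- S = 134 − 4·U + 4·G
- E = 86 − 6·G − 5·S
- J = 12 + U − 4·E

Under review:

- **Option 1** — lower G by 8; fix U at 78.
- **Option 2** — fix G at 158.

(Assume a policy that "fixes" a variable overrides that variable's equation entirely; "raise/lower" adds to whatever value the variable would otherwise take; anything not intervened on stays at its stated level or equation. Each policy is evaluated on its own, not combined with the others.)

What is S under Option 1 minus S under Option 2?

Option 1 (G − 8, U := 78):
  U = 78
  G = 97 − 8 = 89
  S = 134 − 4·78 + 4·89 = 178
Option 2 (G := 158):
  U = 97
  G = 158
  S = 134 − 4·97 + 4·158 = 378
S: 178 − 378 = -200

-200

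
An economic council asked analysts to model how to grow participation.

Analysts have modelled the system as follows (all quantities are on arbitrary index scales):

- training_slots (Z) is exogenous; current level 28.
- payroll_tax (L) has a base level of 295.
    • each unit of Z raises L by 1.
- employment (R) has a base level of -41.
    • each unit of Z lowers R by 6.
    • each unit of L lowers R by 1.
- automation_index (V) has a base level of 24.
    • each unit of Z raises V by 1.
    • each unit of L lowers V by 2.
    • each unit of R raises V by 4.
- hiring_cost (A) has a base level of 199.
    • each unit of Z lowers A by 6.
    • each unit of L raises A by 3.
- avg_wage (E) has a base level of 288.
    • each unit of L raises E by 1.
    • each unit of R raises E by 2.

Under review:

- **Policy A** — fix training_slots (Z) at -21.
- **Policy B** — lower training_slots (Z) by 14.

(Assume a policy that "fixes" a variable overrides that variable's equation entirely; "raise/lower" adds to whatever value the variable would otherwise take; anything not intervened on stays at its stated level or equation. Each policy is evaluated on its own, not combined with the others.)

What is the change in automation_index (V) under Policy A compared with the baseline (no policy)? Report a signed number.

1421

Baseline:
  Z = 28
  L = 295 + 28 = 323
  R = -41 − 6·28 − 323 = -532
  V = 24 + 28 − 2·323 + 4·(-532) = -2722
Policy A (Z := -21):
  Z = -21
  L = 295 + (-21) = 274
  R = -41 − 6·(-21) − 274 = -189
  V = 24 + (-21) − 2·274 + 4·(-189) = -1301
Change in V: -1301 − (-2722) = 1421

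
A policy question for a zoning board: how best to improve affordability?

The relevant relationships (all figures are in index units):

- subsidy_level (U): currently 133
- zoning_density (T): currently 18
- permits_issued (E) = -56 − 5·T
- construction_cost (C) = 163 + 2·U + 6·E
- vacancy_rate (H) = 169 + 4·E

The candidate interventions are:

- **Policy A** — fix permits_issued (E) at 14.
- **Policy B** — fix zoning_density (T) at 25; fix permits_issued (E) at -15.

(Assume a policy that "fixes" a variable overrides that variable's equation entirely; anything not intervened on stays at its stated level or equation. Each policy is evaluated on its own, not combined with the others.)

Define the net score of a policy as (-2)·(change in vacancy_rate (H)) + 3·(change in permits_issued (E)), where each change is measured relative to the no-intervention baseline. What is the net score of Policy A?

-800

Baseline:
  T = 18
  E = -56 − 5·18 = -146
  H = 169 + 4·(-146) = -415
Policy A (E := 14):
  T = 18
  E = 14
  H = 169 + 4·14 = 225
ΔH = 225 − (-415) = 640; ΔE = 14 − (-146) = 160
Score = (-2)·640 + 3·160 = -800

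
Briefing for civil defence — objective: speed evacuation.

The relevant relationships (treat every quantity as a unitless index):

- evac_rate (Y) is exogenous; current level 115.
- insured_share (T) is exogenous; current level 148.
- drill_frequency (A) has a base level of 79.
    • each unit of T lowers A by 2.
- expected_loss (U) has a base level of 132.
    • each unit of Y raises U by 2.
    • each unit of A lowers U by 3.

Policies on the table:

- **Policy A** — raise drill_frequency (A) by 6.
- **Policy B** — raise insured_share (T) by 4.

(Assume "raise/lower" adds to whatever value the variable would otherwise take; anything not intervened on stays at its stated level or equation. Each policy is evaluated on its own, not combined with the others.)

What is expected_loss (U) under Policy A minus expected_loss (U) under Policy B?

Policy A (A + 6):
  Y = 115
  T = 148
  A = 79 − 2·148 (+6 from intervention) = -211
  U = 132 + 2·115 − 3·(-211) = 995
Policy B (T + 4):
  Y = 115
  T = 148 + 4 = 152
  A = 79 − 2·152 = -225
  U = 132 + 2·115 − 3·(-225) = 1037
U: 995 − 1037 = -42

-42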